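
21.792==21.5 False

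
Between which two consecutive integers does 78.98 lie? 78 and 79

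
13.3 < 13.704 True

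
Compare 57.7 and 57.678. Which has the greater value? 57.7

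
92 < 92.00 False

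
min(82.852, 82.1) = 82.1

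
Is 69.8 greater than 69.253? Yes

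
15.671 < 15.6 False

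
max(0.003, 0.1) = 0.1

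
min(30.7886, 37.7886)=30.7886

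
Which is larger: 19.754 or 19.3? 19.754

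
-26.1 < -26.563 False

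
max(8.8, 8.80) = 8.80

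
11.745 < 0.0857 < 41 False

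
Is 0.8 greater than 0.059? Yes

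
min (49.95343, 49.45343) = 49.45343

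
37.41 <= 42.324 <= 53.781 True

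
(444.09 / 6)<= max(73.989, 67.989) False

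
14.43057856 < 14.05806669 False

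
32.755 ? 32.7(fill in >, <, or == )>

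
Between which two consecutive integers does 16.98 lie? 16 and 17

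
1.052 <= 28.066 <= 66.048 True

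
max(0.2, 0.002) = 0.2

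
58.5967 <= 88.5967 True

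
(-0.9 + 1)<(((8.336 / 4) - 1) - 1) False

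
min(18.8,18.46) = 18.46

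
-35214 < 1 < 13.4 True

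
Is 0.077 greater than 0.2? No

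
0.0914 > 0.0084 True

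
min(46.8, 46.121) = 46.121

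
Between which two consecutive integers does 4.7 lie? 4 and 5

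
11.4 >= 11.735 False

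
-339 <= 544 True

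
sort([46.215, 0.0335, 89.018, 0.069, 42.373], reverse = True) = [89.018, 46.215, 42.373, 0.069, 0.0335]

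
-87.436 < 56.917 True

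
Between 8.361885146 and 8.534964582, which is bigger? 8.534964582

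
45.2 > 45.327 False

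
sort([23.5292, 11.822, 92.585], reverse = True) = [92.585, 23.5292, 11.822]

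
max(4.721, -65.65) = 4.721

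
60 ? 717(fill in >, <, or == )<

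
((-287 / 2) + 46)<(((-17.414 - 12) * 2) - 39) False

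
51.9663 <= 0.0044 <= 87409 False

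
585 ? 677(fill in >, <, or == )<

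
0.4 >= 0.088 True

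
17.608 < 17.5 False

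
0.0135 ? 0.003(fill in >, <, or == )>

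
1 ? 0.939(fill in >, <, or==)>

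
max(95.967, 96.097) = 96.097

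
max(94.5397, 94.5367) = 94.5397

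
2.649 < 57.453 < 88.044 True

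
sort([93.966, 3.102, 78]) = [3.102, 78, 93.966]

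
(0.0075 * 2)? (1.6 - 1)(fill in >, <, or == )<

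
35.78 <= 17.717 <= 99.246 False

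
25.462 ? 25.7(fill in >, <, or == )<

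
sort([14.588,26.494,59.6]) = [14.588,26.494,59.6]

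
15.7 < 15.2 False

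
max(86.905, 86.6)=86.905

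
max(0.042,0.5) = 0.5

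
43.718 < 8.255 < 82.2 False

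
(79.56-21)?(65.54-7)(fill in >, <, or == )>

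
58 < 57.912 False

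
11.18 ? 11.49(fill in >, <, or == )<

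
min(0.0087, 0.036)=0.0087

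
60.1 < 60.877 True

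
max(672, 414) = 672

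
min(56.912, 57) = 56.912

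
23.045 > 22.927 True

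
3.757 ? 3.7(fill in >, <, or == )>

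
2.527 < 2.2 False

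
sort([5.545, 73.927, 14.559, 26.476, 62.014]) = [5.545, 14.559, 26.476, 62.014, 73.927]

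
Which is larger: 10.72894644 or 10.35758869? 10.72894644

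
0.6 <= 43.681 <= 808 True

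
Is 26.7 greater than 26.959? No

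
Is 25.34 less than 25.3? No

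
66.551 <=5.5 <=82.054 False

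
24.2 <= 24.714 True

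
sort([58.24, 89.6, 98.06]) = [58.24, 89.6, 98.06]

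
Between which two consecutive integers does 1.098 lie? 1 and 2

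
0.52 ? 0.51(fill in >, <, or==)>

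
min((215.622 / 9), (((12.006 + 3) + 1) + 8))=23.958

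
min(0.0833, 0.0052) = 0.0052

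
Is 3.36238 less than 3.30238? No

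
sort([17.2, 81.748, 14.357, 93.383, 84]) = [14.357, 17.2, 81.748, 84, 93.383]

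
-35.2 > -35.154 False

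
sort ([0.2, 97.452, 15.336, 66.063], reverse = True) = [97.452, 66.063, 15.336, 0.2]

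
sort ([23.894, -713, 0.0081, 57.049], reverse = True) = [57.049, 23.894, 0.0081, -713]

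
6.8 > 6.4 True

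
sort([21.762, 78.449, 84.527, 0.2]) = [0.2, 21.762, 78.449, 84.527]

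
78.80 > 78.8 False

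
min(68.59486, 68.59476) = 68.59476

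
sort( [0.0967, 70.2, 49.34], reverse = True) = [70.2, 49.34, 0.0967]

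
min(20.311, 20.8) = 20.311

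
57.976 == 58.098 False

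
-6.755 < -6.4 True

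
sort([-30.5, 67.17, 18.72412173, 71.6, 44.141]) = [-30.5, 18.72412173, 44.141, 67.17, 71.6]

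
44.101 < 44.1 False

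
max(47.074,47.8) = 47.8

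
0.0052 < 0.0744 True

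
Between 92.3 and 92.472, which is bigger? 92.472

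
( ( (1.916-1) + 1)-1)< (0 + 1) True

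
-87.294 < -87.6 False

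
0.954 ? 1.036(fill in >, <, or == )<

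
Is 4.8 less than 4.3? No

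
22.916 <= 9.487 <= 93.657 False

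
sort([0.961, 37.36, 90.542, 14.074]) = [0.961, 14.074, 37.36, 90.542]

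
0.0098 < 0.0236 True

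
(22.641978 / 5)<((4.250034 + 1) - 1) False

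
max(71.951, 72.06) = 72.06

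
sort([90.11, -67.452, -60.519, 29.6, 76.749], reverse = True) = [90.11, 76.749, 29.6, -60.519, -67.452]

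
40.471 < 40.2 False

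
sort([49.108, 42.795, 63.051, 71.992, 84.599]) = [42.795, 49.108, 63.051, 71.992, 84.599]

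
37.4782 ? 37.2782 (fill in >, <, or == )>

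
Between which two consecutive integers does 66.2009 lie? 66 and 67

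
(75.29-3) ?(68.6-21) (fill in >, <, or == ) >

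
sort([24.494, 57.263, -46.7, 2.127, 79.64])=[-46.7, 2.127, 24.494, 57.263, 79.64]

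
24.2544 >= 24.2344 True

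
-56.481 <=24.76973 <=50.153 True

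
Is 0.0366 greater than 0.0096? Yes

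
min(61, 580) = 61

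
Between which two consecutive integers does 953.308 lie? 953 and 954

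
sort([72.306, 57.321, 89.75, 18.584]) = [18.584, 57.321, 72.306, 89.75]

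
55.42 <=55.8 True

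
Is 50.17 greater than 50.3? No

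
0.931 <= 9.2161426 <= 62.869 True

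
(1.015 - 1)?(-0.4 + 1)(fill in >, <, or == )<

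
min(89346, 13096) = 13096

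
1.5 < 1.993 True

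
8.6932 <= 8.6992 True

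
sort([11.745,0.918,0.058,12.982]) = [0.058,0.918,11.745,12.982]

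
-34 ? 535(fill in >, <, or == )<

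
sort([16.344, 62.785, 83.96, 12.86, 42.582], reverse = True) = [83.96, 62.785, 42.582, 16.344, 12.86]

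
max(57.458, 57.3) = 57.458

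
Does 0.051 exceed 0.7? No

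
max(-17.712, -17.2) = -17.2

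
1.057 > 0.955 True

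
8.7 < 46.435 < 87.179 True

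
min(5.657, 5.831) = 5.657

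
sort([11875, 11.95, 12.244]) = [11.95, 12.244, 11875]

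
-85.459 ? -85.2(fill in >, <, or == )<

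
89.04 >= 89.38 False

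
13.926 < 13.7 False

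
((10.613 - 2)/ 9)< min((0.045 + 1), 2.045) True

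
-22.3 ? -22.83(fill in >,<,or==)>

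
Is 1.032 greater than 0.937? Yes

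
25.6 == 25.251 False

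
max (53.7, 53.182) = 53.7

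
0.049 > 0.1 False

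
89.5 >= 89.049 True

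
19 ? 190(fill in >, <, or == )<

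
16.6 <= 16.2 False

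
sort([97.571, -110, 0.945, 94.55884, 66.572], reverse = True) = [97.571, 94.55884, 66.572, 0.945, -110]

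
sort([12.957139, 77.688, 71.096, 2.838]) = [2.838, 12.957139, 71.096, 77.688]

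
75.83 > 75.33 True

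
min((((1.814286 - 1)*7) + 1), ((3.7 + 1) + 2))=6.7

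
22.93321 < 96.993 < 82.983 False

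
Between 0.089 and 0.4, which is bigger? 0.4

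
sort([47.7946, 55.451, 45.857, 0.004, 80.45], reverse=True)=[80.45, 55.451, 47.7946, 45.857, 0.004]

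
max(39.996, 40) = 40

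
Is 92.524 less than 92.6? Yes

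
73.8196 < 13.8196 False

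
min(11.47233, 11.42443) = 11.42443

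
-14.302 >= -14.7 True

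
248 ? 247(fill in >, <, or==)>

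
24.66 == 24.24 False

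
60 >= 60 True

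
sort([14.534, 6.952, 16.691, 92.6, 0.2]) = [0.2, 6.952, 14.534, 16.691, 92.6]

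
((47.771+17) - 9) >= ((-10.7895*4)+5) True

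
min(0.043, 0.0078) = 0.0078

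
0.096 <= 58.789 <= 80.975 True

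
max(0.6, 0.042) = 0.6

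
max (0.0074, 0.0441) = 0.0441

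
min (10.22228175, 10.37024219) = 10.22228175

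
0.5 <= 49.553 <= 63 True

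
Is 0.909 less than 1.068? Yes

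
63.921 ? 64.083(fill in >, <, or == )<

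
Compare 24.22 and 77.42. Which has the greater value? 77.42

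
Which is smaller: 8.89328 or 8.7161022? 8.7161022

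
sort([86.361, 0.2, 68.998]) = [0.2, 68.998, 86.361]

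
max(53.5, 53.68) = 53.68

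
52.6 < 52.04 False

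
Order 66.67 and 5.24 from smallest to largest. 5.24, 66.67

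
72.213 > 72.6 False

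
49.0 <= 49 True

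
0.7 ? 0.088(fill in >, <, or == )>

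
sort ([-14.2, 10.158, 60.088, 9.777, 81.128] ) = [-14.2, 9.777, 10.158, 60.088, 81.128]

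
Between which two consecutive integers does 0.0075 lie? 0 and 1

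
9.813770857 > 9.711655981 True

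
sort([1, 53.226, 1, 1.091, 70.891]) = [1, 1, 1.091, 53.226, 70.891]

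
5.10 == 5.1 True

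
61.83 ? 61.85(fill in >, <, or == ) <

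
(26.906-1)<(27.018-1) True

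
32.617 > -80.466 True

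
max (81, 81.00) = 81.00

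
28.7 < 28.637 False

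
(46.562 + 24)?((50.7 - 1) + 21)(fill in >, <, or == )<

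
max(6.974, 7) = 7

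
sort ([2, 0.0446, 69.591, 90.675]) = [0.0446, 2, 69.591, 90.675]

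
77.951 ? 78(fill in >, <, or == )<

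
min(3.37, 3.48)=3.37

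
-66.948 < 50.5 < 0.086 False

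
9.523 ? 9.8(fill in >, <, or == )<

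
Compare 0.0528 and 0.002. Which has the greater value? 0.0528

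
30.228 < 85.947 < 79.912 False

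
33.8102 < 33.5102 False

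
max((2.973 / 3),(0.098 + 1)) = 1.098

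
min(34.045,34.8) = 34.045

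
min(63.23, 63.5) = 63.23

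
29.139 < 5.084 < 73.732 False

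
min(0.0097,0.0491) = 0.0097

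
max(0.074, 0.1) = 0.1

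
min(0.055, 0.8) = 0.055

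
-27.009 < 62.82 True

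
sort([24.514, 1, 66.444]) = [1, 24.514, 66.444]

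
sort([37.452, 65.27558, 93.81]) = [37.452, 65.27558, 93.81]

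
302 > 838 False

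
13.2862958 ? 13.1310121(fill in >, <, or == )>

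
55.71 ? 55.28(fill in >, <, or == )>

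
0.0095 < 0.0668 True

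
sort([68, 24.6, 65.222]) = [24.6, 65.222, 68]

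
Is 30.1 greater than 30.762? No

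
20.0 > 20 False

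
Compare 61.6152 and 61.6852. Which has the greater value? 61.6852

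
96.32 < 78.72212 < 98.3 False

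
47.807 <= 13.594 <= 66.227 False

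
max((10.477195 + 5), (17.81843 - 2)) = 15.81843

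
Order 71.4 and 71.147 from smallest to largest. 71.147, 71.4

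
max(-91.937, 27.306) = 27.306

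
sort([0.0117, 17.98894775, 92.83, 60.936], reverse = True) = [92.83, 60.936, 17.98894775, 0.0117]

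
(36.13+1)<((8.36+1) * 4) True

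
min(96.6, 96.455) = 96.455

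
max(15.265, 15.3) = 15.3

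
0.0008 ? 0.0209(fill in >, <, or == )<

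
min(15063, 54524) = 15063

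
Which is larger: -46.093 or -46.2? -46.093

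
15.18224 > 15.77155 False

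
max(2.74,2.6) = 2.74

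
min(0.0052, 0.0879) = 0.0052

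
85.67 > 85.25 True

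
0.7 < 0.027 False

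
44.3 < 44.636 True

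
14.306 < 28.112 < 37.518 True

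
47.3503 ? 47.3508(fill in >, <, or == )<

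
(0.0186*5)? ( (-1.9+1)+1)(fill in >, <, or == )<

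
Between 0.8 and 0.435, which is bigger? 0.8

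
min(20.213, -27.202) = -27.202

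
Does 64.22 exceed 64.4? No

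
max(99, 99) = 99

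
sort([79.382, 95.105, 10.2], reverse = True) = [95.105, 79.382, 10.2]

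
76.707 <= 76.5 False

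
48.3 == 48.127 False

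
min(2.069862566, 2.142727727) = 2.069862566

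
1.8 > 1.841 False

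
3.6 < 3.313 False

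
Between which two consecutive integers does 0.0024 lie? 0 and 1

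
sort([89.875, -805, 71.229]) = [-805, 71.229, 89.875]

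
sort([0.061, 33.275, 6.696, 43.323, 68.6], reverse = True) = [68.6, 43.323, 33.275, 6.696, 0.061]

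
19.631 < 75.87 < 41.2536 False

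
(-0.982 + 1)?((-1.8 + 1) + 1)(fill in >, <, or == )<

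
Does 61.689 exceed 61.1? Yes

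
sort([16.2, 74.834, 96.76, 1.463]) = [1.463, 16.2, 74.834, 96.76]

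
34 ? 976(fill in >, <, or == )<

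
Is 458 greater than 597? No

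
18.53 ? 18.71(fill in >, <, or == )<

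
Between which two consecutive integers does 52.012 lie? 52 and 53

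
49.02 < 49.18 True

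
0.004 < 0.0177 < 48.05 True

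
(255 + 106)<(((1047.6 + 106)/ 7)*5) True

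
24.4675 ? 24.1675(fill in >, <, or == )>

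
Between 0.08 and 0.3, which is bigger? 0.3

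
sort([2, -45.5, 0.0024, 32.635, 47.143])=[-45.5, 0.0024, 2, 32.635, 47.143]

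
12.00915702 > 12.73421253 False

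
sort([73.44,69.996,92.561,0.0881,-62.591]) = [-62.591,0.0881,69.996,73.44,92.561]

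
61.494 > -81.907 True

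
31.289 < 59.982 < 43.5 False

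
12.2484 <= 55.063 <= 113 True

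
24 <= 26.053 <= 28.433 True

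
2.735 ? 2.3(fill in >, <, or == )>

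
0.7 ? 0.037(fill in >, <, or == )>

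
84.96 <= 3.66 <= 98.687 False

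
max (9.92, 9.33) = 9.92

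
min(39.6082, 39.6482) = 39.6082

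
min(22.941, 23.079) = 22.941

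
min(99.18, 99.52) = 99.18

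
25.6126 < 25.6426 True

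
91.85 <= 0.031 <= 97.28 False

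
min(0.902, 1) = 0.902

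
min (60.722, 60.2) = 60.2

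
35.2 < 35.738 True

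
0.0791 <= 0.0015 False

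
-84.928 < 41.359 True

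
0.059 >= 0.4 False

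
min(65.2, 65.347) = 65.2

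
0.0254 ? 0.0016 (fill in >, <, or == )>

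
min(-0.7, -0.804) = -0.804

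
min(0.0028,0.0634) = 0.0028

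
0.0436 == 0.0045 False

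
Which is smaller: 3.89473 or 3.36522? 3.36522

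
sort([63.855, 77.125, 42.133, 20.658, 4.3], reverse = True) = [77.125, 63.855, 42.133, 20.658, 4.3]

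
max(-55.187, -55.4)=-55.187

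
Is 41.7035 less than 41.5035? No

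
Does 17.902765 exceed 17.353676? Yes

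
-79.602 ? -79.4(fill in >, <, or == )<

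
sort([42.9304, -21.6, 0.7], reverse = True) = [42.9304, 0.7, -21.6]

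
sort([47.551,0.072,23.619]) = [0.072,23.619,47.551]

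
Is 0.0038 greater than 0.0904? No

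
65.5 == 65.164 False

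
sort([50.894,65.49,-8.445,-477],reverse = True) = [65.49,50.894,-8.445,-477]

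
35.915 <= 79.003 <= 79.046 True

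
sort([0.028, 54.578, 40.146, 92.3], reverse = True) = [92.3, 54.578, 40.146, 0.028]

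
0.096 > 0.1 False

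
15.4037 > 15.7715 False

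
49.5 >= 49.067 True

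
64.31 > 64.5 False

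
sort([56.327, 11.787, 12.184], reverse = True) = [56.327, 12.184, 11.787]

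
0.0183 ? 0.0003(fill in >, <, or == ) >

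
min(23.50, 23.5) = 23.50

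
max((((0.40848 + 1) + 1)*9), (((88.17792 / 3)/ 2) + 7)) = 21.69632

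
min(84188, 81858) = 81858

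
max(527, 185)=527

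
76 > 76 False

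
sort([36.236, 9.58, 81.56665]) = [9.58, 36.236, 81.56665]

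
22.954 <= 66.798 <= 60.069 False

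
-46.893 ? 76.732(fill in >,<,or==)<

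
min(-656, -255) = -656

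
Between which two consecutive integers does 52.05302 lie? 52 and 53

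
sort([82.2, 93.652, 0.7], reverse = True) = [93.652, 82.2, 0.7]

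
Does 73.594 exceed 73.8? No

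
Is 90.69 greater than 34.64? Yes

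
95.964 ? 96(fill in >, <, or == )<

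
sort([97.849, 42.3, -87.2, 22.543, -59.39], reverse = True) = [97.849, 42.3, 22.543, -59.39, -87.2]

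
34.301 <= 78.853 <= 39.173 False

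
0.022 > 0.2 False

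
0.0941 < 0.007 False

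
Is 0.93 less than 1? Yes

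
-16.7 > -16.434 False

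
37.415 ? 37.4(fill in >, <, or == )>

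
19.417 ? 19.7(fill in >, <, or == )<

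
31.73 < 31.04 False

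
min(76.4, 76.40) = 76.4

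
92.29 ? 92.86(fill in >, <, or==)<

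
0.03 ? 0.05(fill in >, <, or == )<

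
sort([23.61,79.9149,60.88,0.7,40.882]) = [0.7,23.61,40.882,60.88,79.9149]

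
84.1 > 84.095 True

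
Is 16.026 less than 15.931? No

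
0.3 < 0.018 False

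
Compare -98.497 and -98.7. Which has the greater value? -98.497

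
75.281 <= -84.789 False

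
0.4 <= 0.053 False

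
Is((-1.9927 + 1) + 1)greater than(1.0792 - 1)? No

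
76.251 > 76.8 False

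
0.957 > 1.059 False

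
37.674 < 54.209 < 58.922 True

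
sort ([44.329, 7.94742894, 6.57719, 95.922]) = [6.57719, 7.94742894, 44.329, 95.922]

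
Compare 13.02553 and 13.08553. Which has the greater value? 13.08553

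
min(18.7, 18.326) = 18.326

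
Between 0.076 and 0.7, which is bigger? 0.7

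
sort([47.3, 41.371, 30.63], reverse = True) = [47.3, 41.371, 30.63]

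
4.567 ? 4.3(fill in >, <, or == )>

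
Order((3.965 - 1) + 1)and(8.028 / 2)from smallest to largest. ((3.965 - 1) + 1), (8.028 / 2)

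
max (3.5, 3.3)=3.5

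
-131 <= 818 True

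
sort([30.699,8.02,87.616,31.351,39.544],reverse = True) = [87.616,39.544,31.351,30.699,8.02]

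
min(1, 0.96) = 0.96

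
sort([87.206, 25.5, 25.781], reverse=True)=[87.206, 25.781, 25.5]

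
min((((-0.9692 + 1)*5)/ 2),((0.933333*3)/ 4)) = 0.077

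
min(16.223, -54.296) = -54.296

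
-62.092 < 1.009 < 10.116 True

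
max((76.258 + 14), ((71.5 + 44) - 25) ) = 90.5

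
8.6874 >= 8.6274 True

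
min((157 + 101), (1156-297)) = 258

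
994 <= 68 False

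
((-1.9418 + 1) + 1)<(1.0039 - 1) False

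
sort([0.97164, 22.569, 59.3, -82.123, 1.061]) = [-82.123, 0.97164, 1.061, 22.569, 59.3]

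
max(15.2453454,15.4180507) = 15.4180507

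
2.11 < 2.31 True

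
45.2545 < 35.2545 False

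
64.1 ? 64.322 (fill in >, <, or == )<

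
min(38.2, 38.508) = 38.2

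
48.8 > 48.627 True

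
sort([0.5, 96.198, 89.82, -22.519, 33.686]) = [-22.519, 0.5, 33.686, 89.82, 96.198]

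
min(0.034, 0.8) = 0.034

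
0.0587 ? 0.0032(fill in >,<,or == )>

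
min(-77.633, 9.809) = -77.633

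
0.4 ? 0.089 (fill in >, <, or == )>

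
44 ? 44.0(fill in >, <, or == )==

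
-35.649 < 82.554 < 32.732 False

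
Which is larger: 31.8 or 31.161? 31.8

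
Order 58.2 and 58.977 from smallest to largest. 58.2, 58.977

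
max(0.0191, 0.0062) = 0.0191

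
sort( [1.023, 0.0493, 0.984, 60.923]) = [0.0493, 0.984, 1.023, 60.923]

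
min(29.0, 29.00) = 29.0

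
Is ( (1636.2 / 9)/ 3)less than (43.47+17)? No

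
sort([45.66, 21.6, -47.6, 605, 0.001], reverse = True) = [605, 45.66, 21.6, 0.001, -47.6]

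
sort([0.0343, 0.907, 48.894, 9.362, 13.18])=[0.0343, 0.907, 9.362, 13.18, 48.894]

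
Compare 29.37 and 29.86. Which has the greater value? 29.86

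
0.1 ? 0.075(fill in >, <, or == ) >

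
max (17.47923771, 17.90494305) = 17.90494305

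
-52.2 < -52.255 False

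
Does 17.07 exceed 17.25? No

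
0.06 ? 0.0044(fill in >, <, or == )>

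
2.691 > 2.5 True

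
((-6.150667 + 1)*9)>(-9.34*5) True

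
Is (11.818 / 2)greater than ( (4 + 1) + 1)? No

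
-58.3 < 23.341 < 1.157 False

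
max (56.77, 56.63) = 56.77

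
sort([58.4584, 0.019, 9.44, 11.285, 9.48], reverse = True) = [58.4584, 11.285, 9.48, 9.44, 0.019]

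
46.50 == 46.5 True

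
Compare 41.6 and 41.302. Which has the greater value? 41.6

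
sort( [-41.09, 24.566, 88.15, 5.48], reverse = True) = [88.15, 24.566, 5.48, -41.09]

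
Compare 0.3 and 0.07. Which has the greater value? 0.3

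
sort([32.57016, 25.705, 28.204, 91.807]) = [25.705, 28.204, 32.57016, 91.807]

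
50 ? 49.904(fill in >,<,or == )>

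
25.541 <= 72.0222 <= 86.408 True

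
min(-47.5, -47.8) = -47.8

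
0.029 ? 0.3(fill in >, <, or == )<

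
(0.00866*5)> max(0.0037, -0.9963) True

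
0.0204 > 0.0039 True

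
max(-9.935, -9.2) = -9.2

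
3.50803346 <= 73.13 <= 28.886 False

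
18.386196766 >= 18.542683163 False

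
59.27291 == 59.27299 False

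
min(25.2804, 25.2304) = 25.2304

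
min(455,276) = 276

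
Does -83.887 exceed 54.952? No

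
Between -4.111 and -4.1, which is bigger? -4.1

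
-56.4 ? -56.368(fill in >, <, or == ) <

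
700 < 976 True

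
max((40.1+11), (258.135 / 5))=51.627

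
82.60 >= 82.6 True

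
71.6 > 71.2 True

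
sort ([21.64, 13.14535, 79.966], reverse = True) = [79.966, 21.64, 13.14535]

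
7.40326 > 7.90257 False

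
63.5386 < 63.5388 True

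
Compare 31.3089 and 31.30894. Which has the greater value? 31.30894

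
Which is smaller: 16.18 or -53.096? -53.096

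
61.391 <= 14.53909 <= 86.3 False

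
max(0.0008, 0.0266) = 0.0266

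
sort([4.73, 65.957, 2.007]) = [2.007, 4.73, 65.957]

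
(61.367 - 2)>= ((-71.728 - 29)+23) True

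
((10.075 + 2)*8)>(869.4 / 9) False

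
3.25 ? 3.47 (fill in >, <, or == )<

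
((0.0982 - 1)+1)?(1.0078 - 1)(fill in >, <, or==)>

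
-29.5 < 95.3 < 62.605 False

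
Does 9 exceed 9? No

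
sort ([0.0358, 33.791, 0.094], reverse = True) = [33.791, 0.094, 0.0358]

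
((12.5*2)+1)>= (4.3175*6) True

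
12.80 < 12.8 False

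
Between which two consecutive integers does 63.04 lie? 63 and 64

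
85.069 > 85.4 False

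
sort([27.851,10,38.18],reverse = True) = [38.18,27.851,10]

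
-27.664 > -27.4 False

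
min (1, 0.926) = 0.926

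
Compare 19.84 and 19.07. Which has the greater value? 19.84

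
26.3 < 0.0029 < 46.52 False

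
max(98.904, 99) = 99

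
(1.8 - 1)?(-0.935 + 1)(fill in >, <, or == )>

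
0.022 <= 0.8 True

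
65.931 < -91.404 False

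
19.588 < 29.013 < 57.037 True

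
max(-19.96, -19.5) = -19.5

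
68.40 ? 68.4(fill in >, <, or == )==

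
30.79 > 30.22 True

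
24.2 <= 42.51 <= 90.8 True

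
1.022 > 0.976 True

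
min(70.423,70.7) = 70.423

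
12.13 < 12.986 True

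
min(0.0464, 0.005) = 0.005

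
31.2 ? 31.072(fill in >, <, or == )>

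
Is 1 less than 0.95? No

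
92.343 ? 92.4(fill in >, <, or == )<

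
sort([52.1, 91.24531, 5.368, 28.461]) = [5.368, 28.461, 52.1, 91.24531]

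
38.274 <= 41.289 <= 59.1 True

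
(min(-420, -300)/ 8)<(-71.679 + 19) False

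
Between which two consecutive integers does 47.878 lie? 47 and 48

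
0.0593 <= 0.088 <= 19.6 True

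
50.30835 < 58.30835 True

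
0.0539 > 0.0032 True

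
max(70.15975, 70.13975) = 70.15975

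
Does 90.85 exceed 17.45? Yes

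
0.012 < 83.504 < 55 False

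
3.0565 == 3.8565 False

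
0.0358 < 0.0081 False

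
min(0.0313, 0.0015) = 0.0015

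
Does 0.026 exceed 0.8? No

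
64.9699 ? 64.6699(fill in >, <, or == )>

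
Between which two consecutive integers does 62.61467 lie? 62 and 63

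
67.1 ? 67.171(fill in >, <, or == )<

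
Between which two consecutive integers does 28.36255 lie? 28 and 29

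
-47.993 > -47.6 False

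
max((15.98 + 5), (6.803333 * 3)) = 20.98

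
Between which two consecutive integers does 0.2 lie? 0 and 1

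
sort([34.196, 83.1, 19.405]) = [19.405, 34.196, 83.1]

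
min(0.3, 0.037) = 0.037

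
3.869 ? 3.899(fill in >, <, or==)<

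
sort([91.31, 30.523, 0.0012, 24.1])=[0.0012, 24.1, 30.523, 91.31]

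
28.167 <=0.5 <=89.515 False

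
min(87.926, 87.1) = 87.1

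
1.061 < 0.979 False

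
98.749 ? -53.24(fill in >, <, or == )>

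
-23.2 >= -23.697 True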